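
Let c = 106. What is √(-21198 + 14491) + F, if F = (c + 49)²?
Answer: 24025 + I*√6707 ≈ 24025.0 + 81.896*I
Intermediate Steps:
F = 24025 (F = (106 + 49)² = 155² = 24025)
√(-21198 + 14491) + F = √(-21198 + 14491) + 24025 = √(-6707) + 24025 = I*√6707 + 24025 = 24025 + I*√6707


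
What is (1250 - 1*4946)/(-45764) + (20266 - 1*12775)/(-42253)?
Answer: -46662759/483416573 ≈ -0.096527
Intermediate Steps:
(1250 - 1*4946)/(-45764) + (20266 - 1*12775)/(-42253) = (1250 - 4946)*(-1/45764) + (20266 - 12775)*(-1/42253) = -3696*(-1/45764) + 7491*(-1/42253) = 924/11441 - 7491/42253 = -46662759/483416573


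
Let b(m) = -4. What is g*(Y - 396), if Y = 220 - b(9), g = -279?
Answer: 47988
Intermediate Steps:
Y = 224 (Y = 220 - 1*(-4) = 220 + 4 = 224)
g*(Y - 396) = -279*(224 - 396) = -279*(-172) = 47988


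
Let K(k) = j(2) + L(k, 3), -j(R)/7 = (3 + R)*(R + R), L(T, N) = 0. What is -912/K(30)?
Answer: 228/35 ≈ 6.5143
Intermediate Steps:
j(R) = -14*R*(3 + R) (j(R) = -7*(3 + R)*(R + R) = -7*(3 + R)*2*R = -14*R*(3 + R))
K(k) = -140 (K(k) = -14*2*(3 + 2) + 0 = -14*2*5 + 0 = -140 + 0 = -140)
-912/K(30) = -912/(-140) = -912*(-1/140) = 228/35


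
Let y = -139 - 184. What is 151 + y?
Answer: -172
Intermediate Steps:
y = -323
151 + y = 151 - 323 = -172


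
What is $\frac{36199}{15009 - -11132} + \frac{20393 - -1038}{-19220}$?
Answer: $\frac{135517009}{502430020} \approx 0.26972$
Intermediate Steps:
$\frac{36199}{15009 - -11132} + \frac{20393 - -1038}{-19220} = \frac{36199}{15009 + 11132} + \left(20393 + 1038\right) \left(- \frac{1}{19220}\right) = \frac{36199}{26141} + 21431 \left(- \frac{1}{19220}\right) = 36199 \cdot \frac{1}{26141} - \frac{21431}{19220} = \frac{36199}{26141} - \frac{21431}{19220} = \frac{135517009}{502430020}$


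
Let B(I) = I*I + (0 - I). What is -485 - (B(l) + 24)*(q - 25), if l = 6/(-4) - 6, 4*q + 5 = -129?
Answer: 37187/8 ≈ 4648.4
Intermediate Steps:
q = -67/2 (q = -5/4 + (¼)*(-129) = -5/4 - 129/4 = -67/2 ≈ -33.500)
l = -15/2 (l = 6*(-¼) - 6 = -3/2 - 6 = -15/2 ≈ -7.5000)
B(I) = I² - I
-485 - (B(l) + 24)*(q - 25) = -485 - (-15*(-1 - 15/2)/2 + 24)*(-67/2 - 25) = -485 - (-15/2*(-17/2) + 24)*(-117)/2 = -485 - (255/4 + 24)*(-117)/2 = -485 - 351*(-117)/(4*2) = -485 - 1*(-41067/8) = -485 + 41067/8 = 37187/8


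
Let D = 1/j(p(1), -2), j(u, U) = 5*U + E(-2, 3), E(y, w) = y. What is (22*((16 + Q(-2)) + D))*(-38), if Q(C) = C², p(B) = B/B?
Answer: -49951/3 ≈ -16650.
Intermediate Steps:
p(B) = 1
j(u, U) = -2 + 5*U (j(u, U) = 5*U - 2 = -2 + 5*U)
D = -1/12 (D = 1/(-2 + 5*(-2)) = 1/(-2 - 10) = 1/(-12) = -1/12 ≈ -0.083333)
(22*((16 + Q(-2)) + D))*(-38) = (22*((16 + (-2)²) - 1/12))*(-38) = (22*((16 + 4) - 1/12))*(-38) = (22*(20 - 1/12))*(-38) = (22*(239/12))*(-38) = (2629/6)*(-38) = -49951/3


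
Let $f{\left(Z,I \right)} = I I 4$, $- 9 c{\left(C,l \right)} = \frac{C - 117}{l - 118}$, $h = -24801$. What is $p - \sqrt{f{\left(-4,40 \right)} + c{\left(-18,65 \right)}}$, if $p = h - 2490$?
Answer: $-27291 - \frac{\sqrt{17976805}}{53} \approx -27371.0$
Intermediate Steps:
$c{\left(C,l \right)} = - \frac{-117 + C}{9 \left(-118 + l\right)}$ ($c{\left(C,l \right)} = - \frac{\left(C - 117\right) \frac{1}{l - 118}}{9} = - \frac{\left(-117 + C\right) \frac{1}{-118 + l}}{9} = - \frac{\frac{1}{-118 + l} \left(-117 + C\right)}{9} = - \frac{-117 + C}{9 \left(-118 + l\right)}$)
$f{\left(Z,I \right)} = 4 I^{2}$ ($f{\left(Z,I \right)} = I^{2} \cdot 4 = 4 I^{2}$)
$p = -27291$ ($p = -24801 - 2490 = -27291$)
$p - \sqrt{f{\left(-4,40 \right)} + c{\left(-18,65 \right)}} = -27291 - \sqrt{4 \cdot 40^{2} + \frac{117 - -18}{9 \left(-118 + 65\right)}} = -27291 - \sqrt{4 \cdot 1600 + \frac{117 + 18}{9 \left(-53\right)}} = -27291 - \sqrt{6400 + \frac{1}{9} \left(- \frac{1}{53}\right) 135} = -27291 - \sqrt{6400 - \frac{15}{53}} = -27291 - \sqrt{\frac{339185}{53}} = -27291 - \frac{\sqrt{17976805}}{53}$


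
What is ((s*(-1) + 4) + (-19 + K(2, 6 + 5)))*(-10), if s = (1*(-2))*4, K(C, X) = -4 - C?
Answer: 130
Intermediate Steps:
s = -8 (s = -2*4 = -8)
((s*(-1) + 4) + (-19 + K(2, 6 + 5)))*(-10) = ((-8*(-1) + 4) + (-19 + (-4 - 1*2)))*(-10) = ((8 + 4) + (-19 + (-4 - 2)))*(-10) = (12 + (-19 - 6))*(-10) = (12 - 25)*(-10) = -13*(-10) = 130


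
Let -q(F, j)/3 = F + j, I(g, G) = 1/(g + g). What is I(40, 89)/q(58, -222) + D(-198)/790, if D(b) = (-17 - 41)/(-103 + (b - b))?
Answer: 47285/64054464 ≈ 0.00073820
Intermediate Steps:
I(g, G) = 1/(2*g)
D(b) = 58/103 (D(b) = -58/(-103 + 0) = -58/(-103) = -58*(-1/103) = 58/103)
q(F, j) = -3*F - 3*j (q(F, j) = -3*(F + j) = -3*F - 3*j)
I(40, 89)/q(58, -222) + D(-198)/790 = ((½)/40)/(-3*58 - 3*(-222)) + (58/103)/790 = ((½)*(1/40))/(-174 + 666) + (58/103)*(1/790) = (1/80)/492 + 29/40685 = (1/80)*(1/492) + 29/40685 = 1/39360 + 29/40685 = 47285/64054464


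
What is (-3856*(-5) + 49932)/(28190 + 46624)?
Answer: 34606/37407 ≈ 0.92512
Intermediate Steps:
(-3856*(-5) + 49932)/(28190 + 46624) = (19280 + 49932)/74814 = 69212*(1/74814) = 34606/37407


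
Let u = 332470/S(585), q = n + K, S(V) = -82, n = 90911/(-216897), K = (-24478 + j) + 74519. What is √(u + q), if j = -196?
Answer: √3621146525949286563/8892777 ≈ 213.99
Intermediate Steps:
K = 49845 (K = (-24478 - 196) + 74519 = -24674 + 74519 = 49845)
n = -90911/216897 (n = 90911*(-1/216897) = -90911/216897 ≈ -0.41914)
q = 10811140054/216897 (q = -90911/216897 + 49845 = 10811140054/216897 ≈ 49845.)
u = -166235/41 (u = 332470/(-82) = 332470*(-1/82) = -166235/41 ≈ -4054.5)
√(u + q) = √(-166235/41 + 10811140054/216897) = √(407200869419/8892777) = √3621146525949286563/8892777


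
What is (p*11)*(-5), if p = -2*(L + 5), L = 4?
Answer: 990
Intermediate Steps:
p = -18 (p = -2*(4 + 5) = -2*9 = -18)
(p*11)*(-5) = -18*11*(-5) = -198*(-5) = 990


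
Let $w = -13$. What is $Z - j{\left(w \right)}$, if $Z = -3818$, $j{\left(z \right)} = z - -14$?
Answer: $-3819$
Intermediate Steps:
$j{\left(z \right)} = 14 + z$ ($j{\left(z \right)} = z + 14 = 14 + z$)
$Z - j{\left(w \right)} = -3818 - \left(14 - 13\right) = -3818 - 1 = -3819$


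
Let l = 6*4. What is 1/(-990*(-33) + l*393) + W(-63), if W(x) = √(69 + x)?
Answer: 1/42102 + √6 ≈ 2.4495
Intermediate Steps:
l = 24
1/(-990*(-33) + l*393) + W(-63) = 1/(-990*(-33) + 24*393) + √(69 - 63) = 1/(32670 + 9432) + √6 = 1/42102 + √6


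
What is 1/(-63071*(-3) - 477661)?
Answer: -1/288448 ≈ -3.4668e-6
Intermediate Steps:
1/(-63071*(-3) - 477661) = 1/(189213 - 477661) = 1/(-288448) = -1/288448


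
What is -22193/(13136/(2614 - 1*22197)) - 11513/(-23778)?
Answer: 5167100632775/156173904 ≈ 33086.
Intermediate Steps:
-22193/(13136/(2614 - 1*22197)) - 11513/(-23778) = -22193/(13136/(2614 - 22197)) - 11513*(-1/23778) = -22193/(13136/(-19583)) + 11513/23778 = -22193/(13136*(-1/19583)) + 11513/23778 = -22193/(-13136/19583) + 11513/23778 = -22193*(-19583/13136) + 11513/23778 = 434605519/13136 + 11513/23778 = 5167100632775/156173904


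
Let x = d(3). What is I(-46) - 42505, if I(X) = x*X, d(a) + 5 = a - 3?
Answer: -42275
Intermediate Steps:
d(a) = -8 + a (d(a) = -5 + (a - 3) = -5 + (-3 + a) = -8 + a)
x = -5 (x = -8 + 3 = -5)
I(X) = -5*X
I(-46) - 42505 = -5*(-46) - 42505 = 230 - 42505 = -42275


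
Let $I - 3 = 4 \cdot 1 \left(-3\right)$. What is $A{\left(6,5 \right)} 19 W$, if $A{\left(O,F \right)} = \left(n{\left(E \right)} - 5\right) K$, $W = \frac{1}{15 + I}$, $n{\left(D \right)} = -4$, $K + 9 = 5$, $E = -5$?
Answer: $114$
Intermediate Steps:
$I = -9$ ($I = 3 + 4 \cdot 1 \left(-3\right) = 3 + 4 \left(-3\right) = 3 - 12 = -9$)
$K = -4$ ($K = -9 + 5 = -4$)
$W = \frac{1}{6}$ ($W = \frac{1}{15 - 9} = \frac{1}{6} \approx 0.16667$)
$A{\left(O,F \right)} = 36$ ($A{\left(O,F \right)} = \left(-4 - 5\right) \left(-4\right) = \left(-9\right) \left(-4\right) = 36$)
$A{\left(6,5 \right)} 19 W = 36 \cdot 19 \cdot \frac{1}{6} = 684 \cdot \frac{1}{6} = 114$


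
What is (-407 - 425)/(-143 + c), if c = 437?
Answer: -416/147 ≈ -2.8299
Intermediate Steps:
(-407 - 425)/(-143 + c) = (-407 - 425)/(-143 + 437) = -832/294 = -832*1/294 = -416/147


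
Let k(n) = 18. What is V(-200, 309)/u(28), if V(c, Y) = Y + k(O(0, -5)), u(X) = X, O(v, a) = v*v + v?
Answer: 327/28 ≈ 11.679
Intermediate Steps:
O(v, a) = v + v**2 (O(v, a) = v**2 + v = v + v**2)
V(c, Y) = 18 + Y (V(c, Y) = Y + 18 = 18 + Y)
V(-200, 309)/u(28) = (18 + 309)/28 = 327*(1/28) = 327/28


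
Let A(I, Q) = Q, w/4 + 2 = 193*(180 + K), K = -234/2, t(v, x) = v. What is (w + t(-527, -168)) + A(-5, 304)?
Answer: 48405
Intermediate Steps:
K = -117 (K = -234*½ = -117)
w = 48628 (w = -8 + 4*(193*(180 - 117)) = -8 + 4*(193*63) = -8 + 4*12159 = -8 + 48636 = 48628)
(w + t(-527, -168)) + A(-5, 304) = (48628 - 527) + 304 = 48101 + 304 = 48405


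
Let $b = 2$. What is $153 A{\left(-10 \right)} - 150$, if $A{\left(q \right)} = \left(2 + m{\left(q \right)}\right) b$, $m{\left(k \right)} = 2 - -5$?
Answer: $2604$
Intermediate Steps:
$m{\left(k \right)} = 7$ ($m{\left(k \right)} = 2 + 5 = 7$)
$A{\left(q \right)} = 18$ ($A{\left(q \right)} = \left(2 + 7\right) 2 = 9 \cdot 2 = 18$)
$153 A{\left(-10 \right)} - 150 = 153 \cdot 18 - 150 = 2754 - 150 = 2604$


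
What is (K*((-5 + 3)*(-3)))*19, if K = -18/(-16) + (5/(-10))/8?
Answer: 969/8 ≈ 121.13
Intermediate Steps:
K = 17/16 (K = -18*(-1/16) + (5*(-⅒))*(⅛) = 9/8 - ½*⅛ = 9/8 - 1/16 = 17/16 ≈ 1.0625)
(K*((-5 + 3)*(-3)))*19 = (17*((-5 + 3)*(-3))/16)*19 = (17*(-2*(-3))/16)*19 = ((17/16)*6)*19 = (51/8)*19 = 969/8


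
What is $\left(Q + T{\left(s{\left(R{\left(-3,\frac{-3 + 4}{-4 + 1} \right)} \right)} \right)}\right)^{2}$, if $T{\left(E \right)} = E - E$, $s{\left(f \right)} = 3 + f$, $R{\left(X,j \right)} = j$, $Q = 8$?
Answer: $64$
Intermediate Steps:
$T{\left(E \right)} = 0$
$\left(Q + T{\left(s{\left(R{\left(-3,\frac{-3 + 4}{-4 + 1} \right)} \right)} \right)}\right)^{2} = \left(8 + 0\right)^{2} = 8^{2} = 64$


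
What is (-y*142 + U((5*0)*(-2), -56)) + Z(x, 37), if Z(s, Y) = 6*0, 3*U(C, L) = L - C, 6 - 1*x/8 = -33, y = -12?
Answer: 5056/3 ≈ 1685.3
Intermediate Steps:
x = 312 (x = 48 - 8*(-33) = 48 + 264 = 312)
U(C, L) = -C/3 + L/3 (U(C, L) = (L - C)/3 = -C/3 + L/3)
Z(s, Y) = 0
(-y*142 + U((5*0)*(-2), -56)) + Z(x, 37) = (-(-12)*142 + (-5*0*(-2)/3 + (⅓)*(-56))) + 0 = (-1*(-1704) + (-0*(-2) - 56/3)) + 0 = (1704 + (-⅓*0 - 56/3)) + 0 = (1704 + (0 - 56/3)) + 0 = (1704 - 56/3) + 0 = 5056/3 + 0 = 5056/3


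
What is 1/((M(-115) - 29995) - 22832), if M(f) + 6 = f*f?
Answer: -1/39608 ≈ -2.5247e-5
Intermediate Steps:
M(f) = -6 + f² (M(f) = -6 + f*f = -6 + f²)
1/((M(-115) - 29995) - 22832) = 1/(((-6 + (-115)²) - 29995) - 22832) = 1/(((-6 + 13225) - 29995) - 22832) = 1/((13219 - 29995) - 22832) = 1/(-16776 - 22832) = 1/(-39608) = -1/39608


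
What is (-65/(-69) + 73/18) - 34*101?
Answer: -1419607/414 ≈ -3429.0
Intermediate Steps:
(-65/(-69) + 73/18) - 34*101 = (-65*(-1/69) + 73*(1/18)) - 3434 = (65/69 + 73/18) - 3434 = 2069/414 - 3434 = -1419607/414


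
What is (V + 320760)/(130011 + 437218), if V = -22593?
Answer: 298167/567229 ≈ 0.52566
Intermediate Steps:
(V + 320760)/(130011 + 437218) = (-22593 + 320760)/(130011 + 437218) = 298167/567229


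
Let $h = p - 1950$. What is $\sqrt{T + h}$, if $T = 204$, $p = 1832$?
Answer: $\sqrt{86} \approx 9.2736$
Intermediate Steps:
$h = -118$ ($h = 1832 - 1950 = -118$)
$\sqrt{T + h} = \sqrt{204 - 118} = \sqrt{86}$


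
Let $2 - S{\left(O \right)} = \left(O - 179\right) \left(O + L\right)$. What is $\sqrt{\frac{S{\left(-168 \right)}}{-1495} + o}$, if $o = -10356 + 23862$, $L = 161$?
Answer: $\frac{\sqrt{30189876015}}{1495} \approx 116.22$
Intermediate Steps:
$o = 13506$
$S{\left(O \right)} = 2 - \left(-179 + O\right) \left(161 + O\right)$ ($S{\left(O \right)} = 2 - \left(O - 179\right) \left(O + 161\right) = 2 - \left(-179 + O\right) \left(161 + O\right)$)
$\sqrt{\frac{S{\left(-168 \right)}}{-1495} + o} = \sqrt{\frac{28821 - \left(-168\right)^{2} + 18 \left(-168\right)}{-1495} + 13506} = \sqrt{\left(28821 - 28224 - 3024\right) \left(- \frac{1}{1495}\right) + 13506} = \sqrt{\left(-2427\right) \left(- \frac{1}{1495}\right) + 13506} = \sqrt{\frac{2427}{1495} + 13506} = \sqrt{\frac{20193897}{1495}} = \frac{\sqrt{30189876015}}{1495}$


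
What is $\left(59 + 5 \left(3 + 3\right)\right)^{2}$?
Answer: $7921$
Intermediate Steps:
$\left(59 + 5 \left(3 + 3\right)\right)^{2} = \left(59 + 5 \cdot 6\right)^{2} = \left(59 + 30\right)^{2} = 89^{2} = 7921$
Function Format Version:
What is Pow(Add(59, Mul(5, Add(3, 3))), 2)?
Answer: 7921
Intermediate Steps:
Pow(Add(59, Mul(5, Add(3, 3))), 2) = Pow(Add(59, Mul(5, 6)), 2) = Pow(Add(59, 30), 2) = Pow(89, 2) = 7921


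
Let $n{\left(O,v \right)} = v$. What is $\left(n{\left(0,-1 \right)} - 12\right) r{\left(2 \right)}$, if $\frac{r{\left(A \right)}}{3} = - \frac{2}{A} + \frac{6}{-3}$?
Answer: $117$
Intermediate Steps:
$r{\left(A \right)} = -6 - \frac{6}{A}$ ($r{\left(A \right)} = 3 \left(- \frac{2}{A} + \frac{6}{-3}\right) = 3 \left(- \frac{2}{A} + 6 \left(- \frac{1}{3}\right)\right) = 3 \left(- \frac{2}{A} - 2\right) = 3 \left(-2 - \frac{2}{A}\right) = -6 - \frac{6}{A}$)
$\left(n{\left(0,-1 \right)} - 12\right) r{\left(2 \right)} = \left(-1 - 12\right) \left(-6 - \frac{6}{2}\right) = - 13 \left(-6 - 3\right) = \left(-13\right) \left(-9\right) = 117$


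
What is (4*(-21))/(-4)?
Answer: 21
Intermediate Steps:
(4*(-21))/(-4) = -1/4*(-84) = 21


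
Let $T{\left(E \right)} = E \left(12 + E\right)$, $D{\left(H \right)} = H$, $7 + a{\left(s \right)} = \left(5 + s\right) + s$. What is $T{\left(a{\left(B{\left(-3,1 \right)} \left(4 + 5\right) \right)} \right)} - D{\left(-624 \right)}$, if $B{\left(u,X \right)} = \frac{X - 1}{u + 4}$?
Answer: $604$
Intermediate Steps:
$B{\left(u,X \right)} = \frac{-1 + X}{4 + u}$
$a{\left(s \right)} = -2 + 2 s$ ($a{\left(s \right)} = -7 + \left(\left(5 + s\right) + s\right) = -7 + \left(5 + 2 s\right) = -2 + 2 s$)
$T{\left(a{\left(B{\left(-3,1 \right)} \left(4 + 5\right) \right)} \right)} - D{\left(-624 \right)} = \left(-2 + 2 \frac{-1 + 1}{4 - 3} \left(4 + 5\right)\right) \left(12 - \left(2 - 2 \frac{-1 + 1}{4 - 3} \left(4 + 5\right)\right)\right) - -624 = \left(-2 + 2 \cdot 1^{-1} \cdot 0 \cdot 9\right) \left(12 - \left(2 - 2 \cdot 1^{-1} \cdot 0 \cdot 9\right)\right) + 624 = \left(-2 + 2 \cdot 1 \cdot 0 \cdot 9\right) \left(12 - \left(2 - 2 \cdot 1 \cdot 0 \cdot 9\right)\right) + 624 = \left(-2 + 2 \cdot 0 \cdot 9\right) \left(12 - \left(2 - 2 \cdot 0 \cdot 9\right)\right) + 624 = \left(-2 + 2 \cdot 0\right) \left(12 + \left(-2 + 2 \cdot 0\right)\right) + 624 = \left(-2 + 0\right) \left(12 + \left(-2 + 0\right)\right) + 624 = - 2 \left(12 - 2\right) + 624 = \left(-2\right) 10 + 624 = -20 + 624 = 604$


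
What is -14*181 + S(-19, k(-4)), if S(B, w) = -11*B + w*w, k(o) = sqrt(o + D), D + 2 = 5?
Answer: -2326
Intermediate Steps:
D = 3 (D = -2 + 5 = 3)
k(o) = sqrt(3 + o) (k(o) = sqrt(o + 3) = sqrt(3 + o))
S(B, w) = w**2 - 11*B (S(B, w) = -11*B + w**2 = w**2 - 11*B)
-14*181 + S(-19, k(-4)) = -14*181 + ((sqrt(3 - 4))**2 - 11*(-19)) = -2534 + ((sqrt(-1))**2 + 209) = -2534 + (I**2 + 209) = -2534 + (-1 + 209) = -2534 + 208 = -2326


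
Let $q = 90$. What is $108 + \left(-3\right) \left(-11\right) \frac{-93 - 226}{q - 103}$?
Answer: $\frac{11931}{13} \approx 917.77$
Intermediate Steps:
$108 + \left(-3\right) \left(-11\right) \frac{-93 - 226}{q - 103} = 108 + \left(-3\right) \left(-11\right) \frac{-93 - 226}{90 - 103} = 108 + 33 \left(- \frac{319}{-13}\right) = 108 + 33 \left(\left(-319\right) \left(- \frac{1}{13}\right)\right) = 108 + 33 \cdot \frac{319}{13} = 108 + \frac{10527}{13} = \frac{11931}{13}$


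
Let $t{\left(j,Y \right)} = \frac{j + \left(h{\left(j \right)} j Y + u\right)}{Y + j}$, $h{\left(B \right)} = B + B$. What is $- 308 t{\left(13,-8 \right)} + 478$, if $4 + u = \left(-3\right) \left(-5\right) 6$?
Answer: $160946$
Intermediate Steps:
$h{\left(B \right)} = 2 B$
$u = 86$ ($u = -4 + \left(-3\right) \left(-5\right) 6 = -4 + 15 \cdot 6 = -4 + 90 = 86$)
$t{\left(j,Y \right)} = \frac{86 + j + 2 Y j^{2}}{Y + j}$ ($t{\left(j,Y \right)} = \frac{j + \left(2 j j Y + 86\right)}{Y + j} = \frac{j + \left(2 j^{2} Y + 86\right)}{Y + j} = \frac{j + \left(2 Y j^{2} + 86\right)}{Y + j} = \frac{j + \left(86 + 2 Y j^{2}\right)}{Y + j} = \frac{86 + j + 2 Y j^{2}}{Y + j}$)
$- 308 t{\left(13,-8 \right)} + 478 = - 308 \frac{86 + 13 + 2 \left(-8\right) 13^{2}}{-8 + 13} + 478 = - 308 \frac{86 + 13 + 2 \left(-8\right) 169}{5} + 478 = - 308 \frac{86 + 13 - 2704}{5} + 478 = - 308 \cdot \frac{1}{5} \left(-2605\right) + 478 = \left(-308\right) \left(-521\right) + 478 = 160468 + 478 = 160946$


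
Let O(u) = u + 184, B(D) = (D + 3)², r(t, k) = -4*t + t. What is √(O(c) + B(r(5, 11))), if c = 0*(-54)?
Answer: 2*√82 ≈ 18.111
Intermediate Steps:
c = 0
r(t, k) = -3*t
B(D) = (3 + D)²
O(u) = 184 + u
√(O(c) + B(r(5, 11))) = √((184 + 0) + (3 - 3*5)²) = √(184 + (3 - 15)²) = √(184 + (-12)²) = √(184 + 144) = √328 = 2*√82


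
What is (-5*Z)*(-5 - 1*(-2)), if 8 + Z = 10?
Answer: 30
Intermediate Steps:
Z = 2 (Z = -8 + 10 = 2)
(-5*Z)*(-5 - 1*(-2)) = (-5*2)*(-5 - 1*(-2)) = -10*(-5 + 2) = -10*(-3) = 30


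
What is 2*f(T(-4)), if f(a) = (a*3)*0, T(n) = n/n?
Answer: 0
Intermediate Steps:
T(n) = 1
f(a) = 0 (f(a) = (3*a)*0 = 0)
2*f(T(-4)) = 2*0 = 0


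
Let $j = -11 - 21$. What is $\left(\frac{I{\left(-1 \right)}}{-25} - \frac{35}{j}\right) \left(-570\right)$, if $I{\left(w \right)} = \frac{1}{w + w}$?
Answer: $- \frac{50787}{80} \approx -634.84$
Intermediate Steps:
$I{\left(w \right)} = \frac{1}{2 w}$
$j = -32$ ($j = -11 - 21 = -32$)
$\left(\frac{I{\left(-1 \right)}}{-25} - \frac{35}{j}\right) \left(-570\right) = \left(\frac{\frac{1}{2} \frac{1}{-1}}{-25} - \frac{35}{-32}\right) \left(-570\right) = \left(\frac{1}{2} \left(-1\right) \left(- \frac{1}{25}\right) - - \frac{35}{32}\right) \left(-570\right) = \left(\left(- \frac{1}{2}\right) \left(- \frac{1}{25}\right) + \frac{35}{32}\right) \left(-570\right) = \left(\frac{1}{50} + \frac{35}{32}\right) \left(-570\right) = \frac{891}{800} \left(-570\right) = - \frac{50787}{80}$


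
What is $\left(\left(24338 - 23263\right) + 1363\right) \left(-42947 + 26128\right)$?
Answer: $-41004722$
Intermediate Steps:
$\left(\left(24338 - 23263\right) + 1363\right) \left(-42947 + 26128\right) = \left(1075 + 1363\right) \left(-16819\right) = 2438 \left(-16819\right) = -41004722$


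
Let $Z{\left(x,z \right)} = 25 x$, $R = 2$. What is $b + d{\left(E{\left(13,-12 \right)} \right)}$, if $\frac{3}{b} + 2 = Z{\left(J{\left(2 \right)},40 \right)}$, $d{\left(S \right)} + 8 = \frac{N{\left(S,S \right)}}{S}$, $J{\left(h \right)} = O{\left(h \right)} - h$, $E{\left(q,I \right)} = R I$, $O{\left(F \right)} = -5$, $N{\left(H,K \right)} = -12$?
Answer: $- \frac{887}{118} \approx -7.517$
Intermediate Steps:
$E{\left(q,I \right)} = 2 I$
$J{\left(h \right)} = -5 - h$
$d{\left(S \right)} = -8 - \frac{12}{S}$
$b = - \frac{1}{59}$ ($b = \frac{3}{-2 + 25 \left(-5 - 2\right)} = \frac{3}{-2 + 25 \left(-7\right)} = \frac{3}{-2 - 175} = \frac{3}{-177} = 3 \left(- \frac{1}{177}\right) = - \frac{1}{59} \approx -0.016949$)
$b + d{\left(E{\left(13,-12 \right)} \right)} = - \frac{1}{59} - \left(8 + \frac{12}{2 \left(-12\right)}\right) = - \frac{1}{59} - \left(8 + \frac{12}{-24}\right) = - \frac{1}{59} - \frac{15}{2} = - \frac{887}{118}$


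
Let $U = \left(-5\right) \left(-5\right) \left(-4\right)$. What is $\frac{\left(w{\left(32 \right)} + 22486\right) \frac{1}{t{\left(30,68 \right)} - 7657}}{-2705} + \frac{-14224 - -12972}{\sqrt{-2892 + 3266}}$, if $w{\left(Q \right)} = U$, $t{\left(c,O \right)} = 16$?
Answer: $\frac{7462}{6889635} - \frac{626 \sqrt{374}}{187} \approx -64.738$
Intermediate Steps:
$U = -100$ ($U = 25 \left(-4\right) = -100$)
$w{\left(Q \right)} = -100$
$\frac{\left(w{\left(32 \right)} + 22486\right) \frac{1}{t{\left(30,68 \right)} - 7657}}{-2705} + \frac{-14224 - -12972}{\sqrt{-2892 + 3266}} = \frac{\left(-100 + 22486\right) \frac{1}{16 - 7657}}{-2705} + \frac{-14224 - -12972}{\sqrt{-2892 + 3266}} = \frac{22386}{-7641} \left(- \frac{1}{2705}\right) + \frac{-14224 + 12972}{\sqrt{374}} = 22386 \left(- \frac{1}{7641}\right) \left(- \frac{1}{2705}\right) - 1252 \frac{\sqrt{374}}{374} = \left(- \frac{7462}{2547}\right) \left(- \frac{1}{2705}\right) - \frac{626 \sqrt{374}}{187} = \frac{7462}{6889635} - \frac{626 \sqrt{374}}{187}$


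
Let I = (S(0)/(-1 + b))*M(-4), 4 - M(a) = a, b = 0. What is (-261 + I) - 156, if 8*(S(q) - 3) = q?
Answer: -441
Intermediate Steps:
M(a) = 4 - a
S(q) = 3 + q/8
I = -24 (I = ((3 + (1/8)*0)/(-1 + 0))*(4 - 1*(-4)) = ((3 + 0)/(-1))*(4 + 4) = (3*(-1))*8 = -3*8 = -24)
(-261 + I) - 156 = (-261 - 24) - 156 = -285 - 156 = -441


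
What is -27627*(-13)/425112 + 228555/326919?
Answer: 23841639881/15441909992 ≈ 1.5440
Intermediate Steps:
-27627*(-13)/425112 + 228555/326919 = 359151*(1/425112) + 228555*(1/326919) = 119717/141704 + 76185/108973 = 23841639881/15441909992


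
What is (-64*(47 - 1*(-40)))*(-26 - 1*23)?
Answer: 272832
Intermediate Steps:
(-64*(47 - 1*(-40)))*(-26 - 1*23) = (-64*(47 + 40))*(-26 - 23) = -64*87*(-49) = -5568*(-49) = 272832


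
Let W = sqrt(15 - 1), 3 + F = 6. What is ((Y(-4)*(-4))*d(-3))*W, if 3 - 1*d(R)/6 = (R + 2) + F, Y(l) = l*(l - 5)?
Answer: -864*sqrt(14) ≈ -3232.8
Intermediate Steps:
F = 3 (F = -3 + 6 = 3)
W = sqrt(14) ≈ 3.7417
Y(l) = l*(-5 + l)
d(R) = -12 - 6*R (d(R) = 18 - 6*((R + 2) + 3) = 18 - 6*((2 + R) + 3) = 18 - 6*(5 + R) = 18 + (-30 - 6*R) = -12 - 6*R)
((Y(-4)*(-4))*d(-3))*W = ((-4*(-5 - 4)*(-4))*(-12 - 6*(-3)))*sqrt(14) = ((-4*(-9)*(-4))*(-12 + 18))*sqrt(14) = ((36*(-4))*6)*sqrt(14) = (-144*6)*sqrt(14) = -864*sqrt(14)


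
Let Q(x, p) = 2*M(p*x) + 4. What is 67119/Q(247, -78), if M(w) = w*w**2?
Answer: -67119/14302259826188 ≈ -4.6929e-9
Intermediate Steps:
M(w) = w**3
Q(x, p) = 4 + 2*p**3*x**3 (Q(x, p) = 2*(p*x)**3 + 4 = 2*(p**3*x**3) + 4 = 2*p**3*x**3 + 4 = 4 + 2*p**3*x**3)
67119/Q(247, -78) = 67119/(4 + 2*(-78)**3*247**3) = 67119/(4 + 2*(-474552)*15069223) = 67119/(4 - 14302259826192) = 67119/(-14302259826188) = 67119*(-1/14302259826188) = -67119/14302259826188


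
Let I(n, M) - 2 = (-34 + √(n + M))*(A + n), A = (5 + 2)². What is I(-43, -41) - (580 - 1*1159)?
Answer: 377 + 12*I*√21 ≈ 377.0 + 54.991*I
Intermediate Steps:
A = 49 (A = 7² = 49)
I(n, M) = 2 + (-34 + √(M + n))*(49 + n) (I(n, M) = 2 + (-34 + √(n + M))*(49 + n) = 2 + (-34 + √(M + n))*(49 + n))
I(-43, -41) - (580 - 1*1159) = (-1664 - 34*(-43) + 49*√(-41 - 43) - 43*√(-41 - 43)) - (580 - 1*1159) = (-1664 + 1462 + 49*√(-84) - 86*I*√21) - (580 - 1159) = (-1664 + 1462 + 49*(2*I*√21) - 86*I*√21) - 1*(-579) = (-1664 + 1462 + 98*I*√21 - 86*I*√21) + 579 = (-202 + 12*I*√21) + 579 = 377 + 12*I*√21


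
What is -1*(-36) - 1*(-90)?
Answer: 126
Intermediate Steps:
-1*(-36) - 1*(-90) = 36 + 90 = 126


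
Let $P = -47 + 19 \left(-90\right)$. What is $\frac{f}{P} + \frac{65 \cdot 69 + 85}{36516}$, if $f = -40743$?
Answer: $\frac{747900439}{32079306} \approx 23.314$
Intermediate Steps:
$P = -1757$ ($P = -47 - 1710 = -1757$)
$\frac{f}{P} + \frac{65 \cdot 69 + 85}{36516} = - \frac{40743}{-1757} + \frac{65 \cdot 69 + 85}{36516} = \left(-40743\right) \left(- \frac{1}{1757}\right) + \left(4485 + 85\right) \frac{1}{36516} = \frac{40743}{1757} + 4570 \cdot \frac{1}{36516} = \frac{40743}{1757} + \frac{2285}{18258} = \frac{747900439}{32079306}$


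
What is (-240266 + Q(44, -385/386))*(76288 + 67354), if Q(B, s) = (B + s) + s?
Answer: -6659707227302/193 ≈ -3.4506e+10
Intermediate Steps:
Q(B, s) = B + 2*s
(-240266 + Q(44, -385/386))*(76288 + 67354) = (-240266 + (44 + 2*(-385/386)))*(76288 + 67354) = (-240266 + (44 + 2*(-385*1/386)))*143642 = (-240266 + (44 + 2*(-385/386)))*143642 = (-240266 + (44 - 385/193))*143642 = (-240266 + 8107/193)*143642 = -46363231/193*143642 = -6659707227302/193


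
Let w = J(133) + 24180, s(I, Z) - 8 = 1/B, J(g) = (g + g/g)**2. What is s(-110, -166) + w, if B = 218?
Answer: 9187393/218 ≈ 42144.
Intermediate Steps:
J(g) = (1 + g)**2 (J(g) = (g + 1)**2 = (1 + g)**2)
s(I, Z) = 1745/218 (s(I, Z) = 8 + 1/218 = 1745/218)
w = 42136 (w = (1 + 133)**2 + 24180 = 134**2 + 24180 = 17956 + 24180 = 42136)
s(-110, -166) + w = 1745/218 + 42136 = 9187393/218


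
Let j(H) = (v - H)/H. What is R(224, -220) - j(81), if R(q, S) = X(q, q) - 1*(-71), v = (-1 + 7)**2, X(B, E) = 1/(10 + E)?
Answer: 16745/234 ≈ 71.560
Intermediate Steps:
v = 36 (v = 6**2 = 36)
R(q, S) = 71 + 1/(10 + q) (R(q, S) = 1/(10 + q) - 1*(-71) = 1/(10 + q) + 71 = 71 + 1/(10 + q))
j(H) = (36 - H)/H
R(224, -220) - j(81) = (711 + 71*224)/(10 + 224) - (36 - 1*81)/81 = (711 + 15904)/234 - (36 - 81)/81 = (1/234)*16615 - (-45)/81 = 16615/234 - 1*(-5/9) = 16615/234 + 5/9 = 16745/234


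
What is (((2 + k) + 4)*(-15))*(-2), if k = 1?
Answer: 210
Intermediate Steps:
(((2 + k) + 4)*(-15))*(-2) = (((2 + 1) + 4)*(-15))*(-2) = ((3 + 4)*(-15))*(-2) = (7*(-15))*(-2) = -105*(-2) = 210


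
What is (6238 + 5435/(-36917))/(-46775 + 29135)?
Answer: -25586979/72357320 ≈ -0.35362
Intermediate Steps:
(6238 + 5435/(-36917))/(-46775 + 29135) = (6238 + 5435*(-1/36917))/(-17640) = (6238 - 5435/36917)*(-1/17640) = (230282811/36917)*(-1/17640) = -25586979/72357320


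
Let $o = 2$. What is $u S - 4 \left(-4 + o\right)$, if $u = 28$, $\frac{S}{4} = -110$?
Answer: $-12312$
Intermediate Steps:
$S = -440$ ($S = 4 \left(-110\right) = -440$)
$u S - 4 \left(-4 + o\right) = 28 \left(-440\right) - 4 \left(-4 + 2\right) = -12320 - -8 = -12320 + 8 = -12312$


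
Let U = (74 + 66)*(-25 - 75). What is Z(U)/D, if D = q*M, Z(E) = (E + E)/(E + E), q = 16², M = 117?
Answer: 1/29952 ≈ 3.3387e-5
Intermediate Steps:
q = 256
U = -14000 (U = 140*(-100) = -14000)
Z(E) = 1 (Z(E) = (2*E)/((2*E)) = (2*E)*(1/(2*E)) = 1)
D = 29952 (D = 256*117 = 29952)
Z(U)/D = 1/29952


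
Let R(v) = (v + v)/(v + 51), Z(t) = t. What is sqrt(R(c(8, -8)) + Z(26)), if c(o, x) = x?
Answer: sqrt(47386)/43 ≈ 5.0624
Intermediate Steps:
R(v) = 2*v/(51 + v) (R(v) = (2*v)/(51 + v) = 2*v/(51 + v))
sqrt(R(c(8, -8)) + Z(26)) = sqrt(2*(-8)/(51 - 8) + 26) = sqrt(2*(-8)/43 + 26) = sqrt(2*(-8)*(1/43) + 26) = sqrt(-16/43 + 26) = sqrt(1102/43) = sqrt(47386)/43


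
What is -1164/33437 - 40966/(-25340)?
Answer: 670142191/423646790 ≈ 1.5818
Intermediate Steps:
-1164/33437 - 40966/(-25340) = -1164*1/33437 - 40966*(-1/25340) = -1164/33437 + 20483/12670 = 670142191/423646790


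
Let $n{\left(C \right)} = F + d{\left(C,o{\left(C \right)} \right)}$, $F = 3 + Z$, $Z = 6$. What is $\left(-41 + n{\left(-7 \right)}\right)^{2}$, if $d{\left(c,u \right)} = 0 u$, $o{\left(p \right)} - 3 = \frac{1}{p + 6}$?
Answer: $1024$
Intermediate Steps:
$F = 9$ ($F = 3 + 6 = 9$)
$o{\left(p \right)} = 3 + \frac{1}{6 + p}$ ($o{\left(p \right)} = 3 + \frac{1}{p + 6} = 3 + \frac{1}{6 + p}$)
$d{\left(c,u \right)} = 0$
$n{\left(C \right)} = 9$ ($n{\left(C \right)} = 9 + 0 = 9$)
$\left(-41 + n{\left(-7 \right)}\right)^{2} = \left(-41 + 9\right)^{2} = \left(-32\right)^{2} = 1024$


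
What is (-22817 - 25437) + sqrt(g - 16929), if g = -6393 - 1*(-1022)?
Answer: -48254 + 10*I*sqrt(223) ≈ -48254.0 + 149.33*I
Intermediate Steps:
g = -5371 (g = -6393 + 1022 = -5371)
(-22817 - 25437) + sqrt(g - 16929) = (-22817 - 25437) + sqrt(-5371 - 16929) = -48254 + sqrt(-22300) = -48254 + 10*I*sqrt(223)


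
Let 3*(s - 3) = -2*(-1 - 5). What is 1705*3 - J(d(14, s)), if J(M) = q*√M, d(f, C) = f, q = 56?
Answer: 5115 - 56*√14 ≈ 4905.5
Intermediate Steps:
s = 7 (s = 3 + (-2*(-1 - 5))/3 = 3 + (-2*(-6))/3 = 3 + (⅓)*12 = 3 + 4 = 7)
J(M) = 56*√M
1705*3 - J(d(14, s)) = 1705*3 - 56*√14 = 5115 - 56*√14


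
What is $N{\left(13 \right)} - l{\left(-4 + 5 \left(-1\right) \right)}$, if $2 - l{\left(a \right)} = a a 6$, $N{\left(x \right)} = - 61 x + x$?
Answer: $-296$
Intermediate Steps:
$N{\left(x \right)} = - 60 x$
$l{\left(a \right)} = 2 - 6 a^{2}$ ($l{\left(a \right)} = 2 - a a 6 = 2 - a^{2} \cdot 6 = 2 - 6 a^{2}$)
$N{\left(13 \right)} - l{\left(-4 + 5 \left(-1\right) \right)} = \left(-60\right) 13 - \left(2 - 6 \left(-4 + 5 \left(-1\right)\right)^{2}\right) = -780 - \left(2 - 6 \left(-4 - 5\right)^{2}\right) = -780 - \left(2 - 6 \left(-9\right)^{2}\right) = -780 - \left(2 - 486\right) = -780 - -484 = -780 + 484 = -296$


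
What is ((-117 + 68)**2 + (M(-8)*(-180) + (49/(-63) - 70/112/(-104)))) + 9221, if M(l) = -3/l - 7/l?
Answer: 85334957/7488 ≈ 11396.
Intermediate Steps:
M(l) = -10/l
((-117 + 68)**2 + (M(-8)*(-180) + (49/(-63) - 70/112/(-104)))) + 9221 = ((-117 + 68)**2 + (-10/(-8)*(-180) + (49/(-63) - 70/112/(-104)))) + 9221 = ((-49)**2 + (-10*(-1/8)*(-180) + (49*(-1/63) - 70*1/112*(-1/104)))) + 9221 = (2401 + ((5/4)*(-180) + (-7/9 - 5/8*(-1/104)))) + 9221 = (2401 + (-225 + (-7/9 + 5/832))) + 9221 = (2401 + (-225 - 5779/7488)) + 9221 = (2401 - 1690579/7488) + 9221 = 16288109/7488 + 9221 = 85334957/7488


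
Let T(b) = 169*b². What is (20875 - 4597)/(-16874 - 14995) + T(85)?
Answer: 12970943149/10623 ≈ 1.2210e+6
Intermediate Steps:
(20875 - 4597)/(-16874 - 14995) + T(85) = (20875 - 4597)/(-16874 - 14995) + 169*85² = 16278/(-31869) + 169*7225 = 16278*(-1/31869) + 1221025 = -5426/10623 + 1221025 = 12970943149/10623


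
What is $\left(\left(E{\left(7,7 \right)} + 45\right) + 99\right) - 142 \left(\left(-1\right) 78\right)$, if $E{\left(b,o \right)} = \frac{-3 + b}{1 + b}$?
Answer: $\frac{22441}{2} \approx 11221.0$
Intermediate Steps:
$E{\left(b,o \right)} = \frac{-3 + b}{1 + b}$
$\left(\left(E{\left(7,7 \right)} + 45\right) + 99\right) - 142 \left(\left(-1\right) 78\right) = \left(\left(\frac{-3 + 7}{1 + 7} + 45\right) + 99\right) - 142 \left(\left(-1\right) 78\right) = \left(\left(\frac{1}{8} \cdot 4 + 45\right) + 99\right) - -11076 = \left(\left(\frac{1}{8} \cdot 4 + 45\right) + 99\right) + 11076 = \left(\left(\frac{1}{2} + 45\right) + 99\right) + 11076 = \left(\frac{91}{2} + 99\right) + 11076 = \frac{289}{2} + 11076 = \frac{22441}{2}$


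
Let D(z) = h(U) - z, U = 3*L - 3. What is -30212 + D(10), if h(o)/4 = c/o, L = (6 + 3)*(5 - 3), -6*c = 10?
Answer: -4623986/153 ≈ -30222.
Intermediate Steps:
c = -5/3 (c = -⅙*10 = -5/3 ≈ -1.6667)
L = 18 (L = 9*2 = 18)
U = 51 (U = 3*18 - 3 = 54 - 3 = 51)
h(o) = -20/(3*o) (h(o) = 4*(-5/(3*o)) = -20/(3*o))
D(z) = -20/153 - z (D(z) = -20/3/51 - z = -20/3*1/51 - z = -20/153 - z)
-30212 + D(10) = -30212 + (-20/153 - 1*10) = -30212 + (-20/153 - 10) = -30212 - 1550/153 = -4623986/153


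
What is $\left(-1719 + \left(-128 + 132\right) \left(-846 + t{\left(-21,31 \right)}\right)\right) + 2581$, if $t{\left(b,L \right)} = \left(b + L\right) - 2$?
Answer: $-2490$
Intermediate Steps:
$t{\left(b,L \right)} = -2 + L + b$ ($t{\left(b,L \right)} = \left(L + b\right) - 2 = -2 + L + b$)
$\left(-1719 + \left(-128 + 132\right) \left(-846 + t{\left(-21,31 \right)}\right)\right) + 2581 = \left(-1719 + \left(-128 + 132\right) \left(-846 - -8\right)\right) + 2581 = \left(-1719 + 4 \left(-846 + 8\right)\right) + 2581 = \left(-1719 + 4 \left(-838\right)\right) + 2581 = \left(-1719 - 3352\right) + 2581 = -5071 + 2581 = -2490$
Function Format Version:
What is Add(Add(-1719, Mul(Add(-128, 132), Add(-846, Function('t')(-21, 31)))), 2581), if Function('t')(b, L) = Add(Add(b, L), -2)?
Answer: -2490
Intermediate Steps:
Function('t')(b, L) = Add(-2, L, b) (Function('t')(b, L) = Add(Add(L, b), -2) = Add(-2, L, b))
Add(Add(-1719, Mul(Add(-128, 132), Add(-846, Function('t')(-21, 31)))), 2581) = Add(Add(-1719, Mul(Add(-128, 132), Add(-846, Add(-2, 31, -21)))), 2581) = Add(Add(-1719, Mul(4, Add(-846, 8))), 2581) = Add(Add(-1719, Mul(4, -838)), 2581) = Add(Add(-1719, -3352), 2581) = Add(-5071, 2581) = -2490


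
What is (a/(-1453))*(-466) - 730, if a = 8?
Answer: -1056962/1453 ≈ -727.43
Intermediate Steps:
(a/(-1453))*(-466) - 730 = (8/(-1453))*(-466) - 730 = (8*(-1/1453))*(-466) - 730 = -8/1453*(-466) - 730 = 3728/1453 - 730 = -1056962/1453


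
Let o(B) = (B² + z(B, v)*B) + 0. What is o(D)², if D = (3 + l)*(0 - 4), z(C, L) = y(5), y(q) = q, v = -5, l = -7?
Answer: 112896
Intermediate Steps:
z(C, L) = 5
D = 16 (D = (3 - 7)*(0 - 4) = -4*(-4) = 16)
o(B) = B² + 5*B (o(B) = (B² + 5*B) + 0 = B² + 5*B)
o(D)² = (16*(5 + 16))² = (16*21)² = 336² = 112896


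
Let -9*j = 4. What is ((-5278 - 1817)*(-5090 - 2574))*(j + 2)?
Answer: 253755040/3 ≈ 8.4585e+7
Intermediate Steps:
j = -4/9 (j = -⅑*4 = -4/9 ≈ -0.44444)
((-5278 - 1817)*(-5090 - 2574))*(j + 2) = ((-5278 - 1817)*(-5090 - 2574))*(-4/9 + 2) = -7095*(-7664)*(14/9) = 54376080*(14/9) = 253755040/3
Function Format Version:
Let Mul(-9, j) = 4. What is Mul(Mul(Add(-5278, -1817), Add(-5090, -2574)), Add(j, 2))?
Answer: Rational(253755040, 3) ≈ 8.4585e+7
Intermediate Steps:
j = Rational(-4, 9) (j = Mul(Rational(-1, 9), 4) = Rational(-4, 9) ≈ -0.44444)
Mul(Mul(Add(-5278, -1817), Add(-5090, -2574)), Add(j, 2)) = Mul(Mul(Add(-5278, -1817), Add(-5090, -2574)), Add(Rational(-4, 9), 2)) = Mul(Mul(-7095, -7664), Rational(14, 9)) = Mul(54376080, Rational(14, 9)) = Rational(253755040, 3)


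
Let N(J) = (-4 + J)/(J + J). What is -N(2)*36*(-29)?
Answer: -522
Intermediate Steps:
N(J) = (-4 + J)/(2*J) (N(J) = (-4 + J)/((2*J)) = (-4 + J)*(1/(2*J)) = (-4 + J)/(2*J))
-N(2)*36*(-29) = -((½)*(-4 + 2)/2)*36*(-29) = -((½)*(½)*(-2))*36*(-29) = -(-½*36)*(-29) = -(-18)*(-29) = -1*522 = -522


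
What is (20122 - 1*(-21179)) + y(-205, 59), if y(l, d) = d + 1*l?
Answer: 41155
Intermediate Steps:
y(l, d) = d + l
(20122 - 1*(-21179)) + y(-205, 59) = (20122 - 1*(-21179)) + (59 - 205) = (20122 + 21179) - 146 = 41301 - 146 = 41155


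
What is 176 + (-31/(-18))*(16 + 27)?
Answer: 4501/18 ≈ 250.06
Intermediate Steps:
176 + (-31/(-18))*(16 + 27) = 176 - 31*(-1/18)*43 = 176 + (31/18)*43 = 176 + 1333/18 = 4501/18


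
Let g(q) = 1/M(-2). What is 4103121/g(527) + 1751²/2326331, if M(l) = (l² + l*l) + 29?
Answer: 20774885499464/136843 ≈ 1.5182e+8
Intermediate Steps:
M(l) = 29 + 2*l² (M(l) = (l² + l²) + 29 = 2*l² + 29 = 29 + 2*l²)
g(q) = 1/37 (g(q) = 1/(29 + 2*(-2)²) = 1/(29 + 2*4) = 1/(29 + 8) = 1/37)
4103121/g(527) + 1751²/2326331 = 4103121/(1/37) + 1751²/2326331 = 4103121*37 + 3066001*(1/2326331) = 151815477 + 180353/136843 = 20774885499464/136843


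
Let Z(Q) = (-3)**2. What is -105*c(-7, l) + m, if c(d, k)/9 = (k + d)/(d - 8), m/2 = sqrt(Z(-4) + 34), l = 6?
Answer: -63 + 2*sqrt(43) ≈ -49.885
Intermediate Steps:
Z(Q) = 9
m = 2*sqrt(43) (m = 2*sqrt(9 + 34) = 2*sqrt(43) ≈ 13.115)
c(d, k) = 9*(d + k)/(-8 + d) (c(d, k) = 9*((k + d)/(d - 8)) = 9*((d + k)/(-8 + d)) = 9*(d + k)/(-8 + d))
-105*c(-7, l) + m = -945*(-7 + 6)/(-8 - 7) + 2*sqrt(43) = -945*(-1)/(-15) + 2*sqrt(43) = -945*(-1)*(-1)/15 + 2*sqrt(43) = -105*3/5 + 2*sqrt(43) = -63 + 2*sqrt(43)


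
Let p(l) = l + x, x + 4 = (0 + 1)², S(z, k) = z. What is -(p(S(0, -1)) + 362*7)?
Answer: -2531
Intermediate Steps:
x = -3 (x = -4 + (0 + 1)² = -4 + 1² = -4 + 1 = -3)
p(l) = -3 + l (p(l) = l - 3 = -3 + l)
-(p(S(0, -1)) + 362*7) = -((-3 + 0) + 362*7) = -(-3 + 2534) = -1*2531 = -2531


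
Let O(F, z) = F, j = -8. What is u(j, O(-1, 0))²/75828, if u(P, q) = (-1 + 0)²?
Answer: 1/75828 ≈ 1.3188e-5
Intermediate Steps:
u(P, q) = 1 (u(P, q) = (-1)² = 1)
u(j, O(-1, 0))²/75828 = 1²/75828 = 1*(1/75828) = 1/75828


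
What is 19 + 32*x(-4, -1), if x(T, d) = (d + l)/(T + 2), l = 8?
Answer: -93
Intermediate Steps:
x(T, d) = (8 + d)/(2 + T) (x(T, d) = (d + 8)/(T + 2) = (8 + d)/(2 + T))
19 + 32*x(-4, -1) = 19 + 32*((8 - 1)/(2 - 4)) = 19 + 32*(7/(-2)) = 19 + 32*(-1/2*7) = 19 + 32*(-7/2) = 19 - 112 = -93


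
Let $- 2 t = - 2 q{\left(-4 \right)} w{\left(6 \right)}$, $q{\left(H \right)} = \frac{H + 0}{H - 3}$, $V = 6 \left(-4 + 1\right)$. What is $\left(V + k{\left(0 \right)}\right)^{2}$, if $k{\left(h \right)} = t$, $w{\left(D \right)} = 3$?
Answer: $\frac{12996}{49} \approx 265.22$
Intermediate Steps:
$V = -18$ ($V = 6 \left(-3\right) = -18$)
$q{\left(H \right)} = \frac{H}{-3 + H}$
$t = \frac{12}{7}$ ($t = - \frac{- 2 \left(- \frac{4}{-3 - 4}\right) 3}{2} = - \frac{- 2 \left(- \frac{4}{-7}\right) 3}{2} = - \frac{- 2 \left(\left(-4\right) \left(- \frac{1}{7}\right)\right) 3}{2} = - \frac{\left(-2\right) \frac{4}{7} \cdot 3}{2} = - \frac{\left(- \frac{8}{7}\right) 3}{2} = \left(- \frac{1}{2}\right) \left(- \frac{24}{7}\right) = \frac{12}{7} \approx 1.7143$)
$k{\left(h \right)} = \frac{12}{7}$
$\left(V + k{\left(0 \right)}\right)^{2} = \left(-18 + \frac{12}{7}\right)^{2} = \left(- \frac{114}{7}\right)^{2} = \frac{12996}{49}$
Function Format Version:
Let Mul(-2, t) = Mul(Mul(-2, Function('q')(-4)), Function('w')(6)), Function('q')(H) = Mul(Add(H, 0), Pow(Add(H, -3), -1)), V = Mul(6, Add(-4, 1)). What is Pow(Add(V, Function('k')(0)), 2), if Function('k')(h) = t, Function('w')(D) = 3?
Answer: Rational(12996, 49) ≈ 265.22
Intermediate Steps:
V = -18 (V = Mul(6, -3) = -18)
Function('q')(H) = Mul(H, Pow(Add(-3, H), -1))
t = Rational(12, 7) (t = Mul(Rational(-1, 2), Mul(Mul(-2, Mul(-4, Pow(Add(-3, -4), -1))), 3)) = Mul(Rational(-1, 2), Mul(Mul(-2, Mul(-4, Pow(-7, -1))), 3)) = Mul(Rational(-1, 2), Mul(Mul(-2, Mul(-4, Rational(-1, 7))), 3)) = Mul(Rational(-1, 2), Mul(Mul(-2, Rational(4, 7)), 3)) = Mul(Rational(-1, 2), Mul(Rational(-8, 7), 3)) = Mul(Rational(-1, 2), Rational(-24, 7)) = Rational(12, 7) ≈ 1.7143)
Function('k')(h) = Rational(12, 7)
Pow(Add(V, Function('k')(0)), 2) = Pow(Add(-18, Rational(12, 7)), 2) = Pow(Rational(-114, 7), 2) = Rational(12996, 49)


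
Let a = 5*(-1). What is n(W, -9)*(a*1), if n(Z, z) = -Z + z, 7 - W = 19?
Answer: -15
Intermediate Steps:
W = -12 (W = 7 - 1*19 = 7 - 19 = -12)
n(Z, z) = z - Z
a = -5
n(W, -9)*(a*1) = (-9 - 1*(-12))*(-5*1) = (-9 + 12)*(-5) = 3*(-5) = -15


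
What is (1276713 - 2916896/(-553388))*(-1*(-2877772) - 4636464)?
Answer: -310638018811033420/138347 ≈ -2.2454e+12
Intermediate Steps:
(1276713 - 2916896/(-553388))*(-1*(-2877772) - 4636464) = (1276713 - 2916896*(-1/553388))*(2877772 - 4636464) = (1276713 + 729224/138347)*(-1758692) = (176630142635/138347)*(-1758692) = -310638018811033420/138347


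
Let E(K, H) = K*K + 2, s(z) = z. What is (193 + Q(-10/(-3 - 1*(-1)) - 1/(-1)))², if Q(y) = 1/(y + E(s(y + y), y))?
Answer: 860659569/23104 ≈ 37252.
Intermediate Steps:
E(K, H) = 2 + K² (E(K, H) = K² + 2 = 2 + K²)
Q(y) = 1/(2 + y + 4*y²) (Q(y) = 1/(y + (2 + (y + y)²)) = 1/(y + (2 + (2*y)²)) = 1/(y + (2 + 4*y²)) = 1/(2 + y + 4*y²))
(193 + Q(-10/(-3 - 1*(-1)) - 1/(-1)))² = (193 + 1/(2 + (-10/(-3 - 1*(-1)) - 1/(-1)) + 4*(-10/(-3 - 1*(-1)) - 1/(-1))²))² = (193 + 1/(2 + (-10/(-3 + 1) - 1*(-1)) + 4*(-10/(-3 + 1) - 1*(-1))²))² = (193 + 1/(2 + (-10/(-2) + 1) + 4*(-10/(-2) + 1)²))² = (193 + 1/(2 + (-10*(-½) + 1) + 4*(-10*(-½) + 1)²))² = (193 + 1/(2 + (5 + 1) + 4*(5 + 1)²))² = (193 + 1/(2 + 6 + 4*6²))² = (193 + 1/(2 + 6 + 4*36))² = (193 + 1/(2 + 6 + 144))² = (193 + 1/152)² = (29337/152)² = 860659569/23104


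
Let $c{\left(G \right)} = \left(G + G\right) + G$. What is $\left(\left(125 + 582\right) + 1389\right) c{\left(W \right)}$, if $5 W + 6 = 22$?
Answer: $\frac{100608}{5} \approx 20122.0$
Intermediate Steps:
$W = \frac{16}{5}$ ($W = - \frac{6}{5} + \frac{1}{5} \cdot 22 = - \frac{6}{5} + \frac{22}{5} = \frac{16}{5} \approx 3.2$)
$c{\left(G \right)} = 3 G$ ($c{\left(G \right)} = 2 G + G = 3 G$)
$\left(\left(125 + 582\right) + 1389\right) c{\left(W \right)} = \left(\left(125 + 582\right) + 1389\right) 3 \cdot \frac{16}{5} = \left(707 + 1389\right) \frac{48}{5} = 2096 \cdot \frac{48}{5} = \frac{100608}{5}$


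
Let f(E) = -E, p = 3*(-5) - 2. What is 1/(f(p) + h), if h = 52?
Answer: 1/69 ≈ 0.014493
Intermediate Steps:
p = -17 (p = -15 - 2 = -17)
1/(f(p) + h) = 1/(-1*(-17) + 52) = 1/(17 + 52) = 1/69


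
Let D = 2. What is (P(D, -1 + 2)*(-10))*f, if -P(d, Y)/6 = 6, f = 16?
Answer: 5760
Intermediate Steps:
P(d, Y) = -36 (P(d, Y) = -6*6 = -36)
(P(D, -1 + 2)*(-10))*f = -36*(-10)*16 = 360*16 = 5760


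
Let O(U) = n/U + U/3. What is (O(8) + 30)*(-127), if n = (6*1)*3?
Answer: -53213/12 ≈ -4434.4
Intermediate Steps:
n = 18 (n = 6*3 = 18)
O(U) = 18/U + U/3
(O(8) + 30)*(-127) = ((18/8 + (⅓)*8) + 30)*(-127) = ((18*(⅛) + 8/3) + 30)*(-127) = ((9/4 + 8/3) + 30)*(-127) = (59/12 + 30)*(-127) = (419/12)*(-127) = -53213/12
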